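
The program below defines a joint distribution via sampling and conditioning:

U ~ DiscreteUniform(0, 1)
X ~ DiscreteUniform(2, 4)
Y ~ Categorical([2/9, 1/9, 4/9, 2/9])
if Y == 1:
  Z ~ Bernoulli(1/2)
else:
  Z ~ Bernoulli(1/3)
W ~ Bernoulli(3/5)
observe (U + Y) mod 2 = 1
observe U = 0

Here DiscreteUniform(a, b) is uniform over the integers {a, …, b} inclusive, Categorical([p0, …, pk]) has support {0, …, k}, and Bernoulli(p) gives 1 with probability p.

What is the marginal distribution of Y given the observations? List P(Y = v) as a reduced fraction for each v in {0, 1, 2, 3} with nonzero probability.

Enumerate traces; 24 have nonzero weight after conditioning:
  (U=0, X=2, Y=1, Z=0, W=0) weight 1/270
  (U=0, X=2, Y=1, Z=0, W=1) weight 1/180
  (U=0, X=2, Y=1, Z=1, W=0) weight 1/270
  (U=0, X=2, Y=1, Z=1, W=1) weight 1/180
  (U=0, X=2, Y=3, Z=0, W=0) weight 4/405
  (U=0, X=2, Y=3, Z=0, W=1) weight 2/135
  (U=0, X=2, Y=3, Z=1, W=0) weight 2/405
  (U=0, X=2, Y=3, Z=1, W=1) weight 1/135
  … 16 more
Group by Y:
  weight(Y=1) = 1/18
  weight(Y=3) = 1/9
Total weight = 1/18 + 1/9 = 1/6
P(Y=1 | obs) = 1/18 / 1/6 = 1/3
P(Y=3 | obs) = 1/9 / 1/6 = 2/3

P(Y=1) = 1/3, P(Y=3) = 2/3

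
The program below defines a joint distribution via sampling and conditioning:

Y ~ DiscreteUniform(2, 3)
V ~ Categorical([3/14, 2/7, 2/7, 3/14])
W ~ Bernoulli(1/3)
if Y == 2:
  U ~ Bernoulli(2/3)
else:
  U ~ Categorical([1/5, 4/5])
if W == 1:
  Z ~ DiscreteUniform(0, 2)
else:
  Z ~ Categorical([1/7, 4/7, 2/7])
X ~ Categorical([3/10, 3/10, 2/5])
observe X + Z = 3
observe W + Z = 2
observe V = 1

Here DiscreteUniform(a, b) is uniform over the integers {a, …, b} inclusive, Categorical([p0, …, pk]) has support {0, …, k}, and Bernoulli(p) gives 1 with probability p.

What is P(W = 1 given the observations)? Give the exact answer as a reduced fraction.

Enumerate traces; 8 have nonzero weight after conditioning:
  (Y=2, V=1, W=0, U=0, Z=2, X=1) weight 2/735
  (Y=2, V=1, W=0, U=1, Z=2, X=1) weight 4/735
  (Y=2, V=1, W=1, U=0, Z=1, X=2) weight 2/945
  (Y=2, V=1, W=1, U=1, Z=1, X=2) weight 4/945
  (Y=3, V=1, W=0, U=0, Z=2, X=1) weight 2/1225
  (Y=3, V=1, W=0, U=1, Z=2, X=1) weight 8/1225
  (Y=3, V=1, W=1, U=0, Z=1, X=2) weight 2/1575
  (Y=3, V=1, W=1, U=1, Z=1, X=2) weight 8/1575
Group by W:
  weight(W=0) = 4/245
  weight(W=1) = 4/315
Total weight = 4/245 + 4/315 = 64/2205
P(W=0 | obs) = 4/245 / 64/2205 = 9/16
P(W=1 | obs) = 4/315 / 64/2205 = 7/16

P(W = 1 | obs) = 7/16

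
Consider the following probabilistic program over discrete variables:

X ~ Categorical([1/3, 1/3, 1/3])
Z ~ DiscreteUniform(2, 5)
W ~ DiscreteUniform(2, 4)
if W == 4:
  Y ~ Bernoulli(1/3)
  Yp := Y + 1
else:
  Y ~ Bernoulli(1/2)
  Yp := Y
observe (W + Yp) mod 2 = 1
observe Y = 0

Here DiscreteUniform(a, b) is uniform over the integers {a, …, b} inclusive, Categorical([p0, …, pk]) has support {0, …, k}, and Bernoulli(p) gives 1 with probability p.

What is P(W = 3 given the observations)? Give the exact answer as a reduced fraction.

Enumerate traces; 24 have nonzero weight after conditioning:
  (X=0, Z=2, W=3, Y=0) weight 1/72
  (X=0, Z=2, W=4, Y=0) weight 1/54
  (X=0, Z=3, W=3, Y=0) weight 1/72
  (X=0, Z=3, W=4, Y=0) weight 1/54
  (X=0, Z=4, W=3, Y=0) weight 1/72
  (X=0, Z=4, W=4, Y=0) weight 1/54
  (X=0, Z=5, W=3, Y=0) weight 1/72
  (X=0, Z=5, W=4, Y=0) weight 1/54
  … 16 more
Group by W:
  weight(W=3) = 1/6
  weight(W=4) = 2/9
Total weight = 1/6 + 2/9 = 7/18
P(W=3 | obs) = 1/6 / 7/18 = 3/7
P(W=4 | obs) = 2/9 / 7/18 = 4/7

P(W = 3 | obs) = 3/7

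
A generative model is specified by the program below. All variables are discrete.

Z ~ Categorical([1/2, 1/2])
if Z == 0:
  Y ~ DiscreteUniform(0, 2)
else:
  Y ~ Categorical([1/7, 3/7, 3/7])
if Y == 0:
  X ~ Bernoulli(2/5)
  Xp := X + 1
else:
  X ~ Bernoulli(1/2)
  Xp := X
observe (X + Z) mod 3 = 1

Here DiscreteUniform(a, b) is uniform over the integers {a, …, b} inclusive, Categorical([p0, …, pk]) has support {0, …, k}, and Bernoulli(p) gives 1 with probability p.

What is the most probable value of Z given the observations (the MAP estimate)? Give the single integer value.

Enumerate traces; 6 have nonzero weight after conditioning:
  (Z=0, Y=0, X=1) weight 1/15
  (Z=0, Y=1, X=1) weight 1/12
  (Z=0, Y=2, X=1) weight 1/12
  (Z=1, Y=0, X=0) weight 3/70
  (Z=1, Y=1, X=0) weight 3/28
  (Z=1, Y=2, X=0) weight 3/28
Group by Z:
  weight(Z=0) = 7/30
  weight(Z=1) = 9/35
Total weight = 7/30 + 9/35 = 103/210
P(Z=0 | obs) = 7/30 / 103/210 = 49/103
P(Z=1 | obs) = 9/35 / 103/210 = 54/103
argmax = 1

argmax_v P(Z = v | obs) = 1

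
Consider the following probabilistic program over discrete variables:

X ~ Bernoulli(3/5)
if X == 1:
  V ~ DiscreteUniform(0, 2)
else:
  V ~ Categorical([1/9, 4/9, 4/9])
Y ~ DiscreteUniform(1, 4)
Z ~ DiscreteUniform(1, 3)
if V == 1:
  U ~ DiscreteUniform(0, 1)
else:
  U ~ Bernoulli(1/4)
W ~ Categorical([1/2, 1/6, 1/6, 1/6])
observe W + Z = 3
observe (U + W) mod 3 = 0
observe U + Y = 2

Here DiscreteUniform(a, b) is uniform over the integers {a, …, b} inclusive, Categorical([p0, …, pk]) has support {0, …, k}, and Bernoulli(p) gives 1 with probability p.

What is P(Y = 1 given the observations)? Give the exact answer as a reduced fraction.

Enumerate traces; 12 have nonzero weight after conditioning:
  (X=0, V=0, Y=1, Z=1, U=1, W=2) weight 1/6480
  (X=0, V=0, Y=2, Z=3, U=0, W=0) weight 1/720
  (X=0, V=1, Y=1, Z=1, U=1, W=2) weight 1/810
  (X=0, V=1, Y=2, Z=3, U=0, W=0) weight 1/270
  (X=0, V=2, Y=1, Z=1, U=1, W=2) weight 1/1620
  (X=0, V=2, Y=2, Z=3, U=0, W=0) weight 1/180
  (X=1, V=0, Y=1, Z=1, U=1, W=2) weight 1/1440
  (X=1, V=0, Y=2, Z=3, U=0, W=0) weight 1/160
  … 4 more
Group by Y:
  weight(Y=1) = 31/6480
  weight(Y=2) = 59/2160
Total weight = 31/6480 + 59/2160 = 13/405
P(Y=1 | obs) = 31/6480 / 13/405 = 31/208
P(Y=2 | obs) = 59/2160 / 13/405 = 177/208

P(Y = 1 | obs) = 31/208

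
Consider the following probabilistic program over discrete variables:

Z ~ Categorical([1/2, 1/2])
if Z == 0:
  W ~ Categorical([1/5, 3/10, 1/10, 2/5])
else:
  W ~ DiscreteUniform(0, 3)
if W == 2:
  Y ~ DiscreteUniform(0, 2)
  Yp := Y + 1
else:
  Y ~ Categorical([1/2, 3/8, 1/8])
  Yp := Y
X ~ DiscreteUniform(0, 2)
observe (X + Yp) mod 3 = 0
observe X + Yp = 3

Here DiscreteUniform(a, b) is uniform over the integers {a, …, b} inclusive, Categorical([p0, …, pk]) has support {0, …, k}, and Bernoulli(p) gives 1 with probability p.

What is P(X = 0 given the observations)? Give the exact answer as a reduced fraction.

P(X = 0 | obs) = 14/141

Enumerate traces; 18 have nonzero weight after conditioning:
  (Z=0, W=0, Y=1, X=2) weight 1/80
  (Z=0, W=0, Y=2, X=1) weight 1/240
  (Z=0, W=1, Y=1, X=2) weight 3/160
  (Z=0, W=1, Y=2, X=1) weight 1/160
  (Z=0, W=2, Y=0, X=2) weight 1/180
  (Z=0, W=2, Y=1, X=1) weight 1/180
  (Z=0, W=2, Y=2, X=0) weight 1/180
  (Z=0, W=3, Y=1, X=2) weight 1/40
  … 10 more
Group by X:
  weight(X=0) = 7/360
  weight(X=1) = 31/576
  weight(X=2) = 353/2880
Total weight = 7/360 + 31/576 + 353/2880 = 47/240
P(X=0 | obs) = 7/360 / 47/240 = 14/141
P(X=1 | obs) = 31/576 / 47/240 = 155/564
P(X=2 | obs) = 353/2880 / 47/240 = 353/564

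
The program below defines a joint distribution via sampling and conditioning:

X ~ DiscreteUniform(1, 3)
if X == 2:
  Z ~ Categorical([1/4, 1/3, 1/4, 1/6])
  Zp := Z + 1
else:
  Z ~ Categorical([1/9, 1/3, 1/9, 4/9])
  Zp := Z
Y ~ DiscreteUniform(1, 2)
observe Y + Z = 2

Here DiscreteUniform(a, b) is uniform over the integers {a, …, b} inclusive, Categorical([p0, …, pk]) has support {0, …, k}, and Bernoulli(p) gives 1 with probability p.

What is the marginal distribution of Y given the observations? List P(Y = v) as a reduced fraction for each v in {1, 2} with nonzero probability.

Enumerate traces; 6 have nonzero weight after conditioning:
  (X=1, Z=0, Y=2) weight 1/54
  (X=1, Z=1, Y=1) weight 1/18
  (X=2, Z=0, Y=2) weight 1/24
  (X=2, Z=1, Y=1) weight 1/18
  (X=3, Z=0, Y=2) weight 1/54
  (X=3, Z=1, Y=1) weight 1/18
Group by Y:
  weight(Y=1) = 1/6
  weight(Y=2) = 17/216
Total weight = 1/6 + 17/216 = 53/216
P(Y=1 | obs) = 1/6 / 53/216 = 36/53
P(Y=2 | obs) = 17/216 / 53/216 = 17/53

P(Y=1) = 36/53, P(Y=2) = 17/53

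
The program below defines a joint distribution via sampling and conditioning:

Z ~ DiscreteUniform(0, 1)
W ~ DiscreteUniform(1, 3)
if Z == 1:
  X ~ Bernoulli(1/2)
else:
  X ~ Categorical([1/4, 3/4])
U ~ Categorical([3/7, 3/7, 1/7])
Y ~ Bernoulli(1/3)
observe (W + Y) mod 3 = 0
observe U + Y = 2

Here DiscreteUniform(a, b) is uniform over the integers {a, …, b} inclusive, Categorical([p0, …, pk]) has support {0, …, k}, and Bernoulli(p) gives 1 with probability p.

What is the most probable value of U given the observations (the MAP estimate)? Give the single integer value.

Enumerate traces; 8 have nonzero weight after conditioning:
  (Z=0, W=2, X=0, U=1, Y=1) weight 1/168
  (Z=0, W=2, X=1, U=1, Y=1) weight 1/56
  (Z=0, W=3, X=0, U=2, Y=0) weight 1/252
  (Z=0, W=3, X=1, U=2, Y=0) weight 1/84
  (Z=1, W=2, X=0, U=1, Y=1) weight 1/84
  (Z=1, W=2, X=1, U=1, Y=1) weight 1/84
  (Z=1, W=3, X=0, U=2, Y=0) weight 1/126
  (Z=1, W=3, X=1, U=2, Y=0) weight 1/126
Group by U:
  weight(U=1) = 1/21
  weight(U=2) = 2/63
Total weight = 1/21 + 2/63 = 5/63
P(U=1 | obs) = 1/21 / 5/63 = 3/5
P(U=2 | obs) = 2/63 / 5/63 = 2/5
argmax = 1

argmax_v P(U = v | obs) = 1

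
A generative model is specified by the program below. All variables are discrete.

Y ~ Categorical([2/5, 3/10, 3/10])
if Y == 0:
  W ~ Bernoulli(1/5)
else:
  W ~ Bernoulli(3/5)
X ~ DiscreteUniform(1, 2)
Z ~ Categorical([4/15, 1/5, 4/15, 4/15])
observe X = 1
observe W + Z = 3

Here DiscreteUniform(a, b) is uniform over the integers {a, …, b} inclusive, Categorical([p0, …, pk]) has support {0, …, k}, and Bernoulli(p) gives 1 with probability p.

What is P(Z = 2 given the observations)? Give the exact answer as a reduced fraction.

Enumerate traces; 6 have nonzero weight after conditioning:
  (Y=0, W=0, X=1, Z=3) weight 16/375
  (Y=0, W=1, X=1, Z=2) weight 4/375
  (Y=1, W=0, X=1, Z=3) weight 2/125
  (Y=1, W=1, X=1, Z=2) weight 3/125
  (Y=2, W=0, X=1, Z=3) weight 2/125
  (Y=2, W=1, X=1, Z=2) weight 3/125
Group by Z:
  weight(Z=2) = 22/375
  weight(Z=3) = 28/375
Total weight = 22/375 + 28/375 = 2/15
P(Z=2 | obs) = 22/375 / 2/15 = 11/25
P(Z=3 | obs) = 28/375 / 2/15 = 14/25

P(Z = 2 | obs) = 11/25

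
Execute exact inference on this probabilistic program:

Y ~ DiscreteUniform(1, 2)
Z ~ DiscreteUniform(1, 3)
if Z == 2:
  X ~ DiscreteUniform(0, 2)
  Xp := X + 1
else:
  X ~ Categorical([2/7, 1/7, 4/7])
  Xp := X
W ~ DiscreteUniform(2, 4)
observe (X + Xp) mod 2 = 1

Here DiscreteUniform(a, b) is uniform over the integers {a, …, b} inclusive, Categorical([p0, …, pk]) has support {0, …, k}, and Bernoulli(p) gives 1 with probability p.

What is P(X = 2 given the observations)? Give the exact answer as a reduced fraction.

P(X = 2 | obs) = 1/3

Enumerate traces; 18 have nonzero weight after conditioning:
  (Y=1, Z=2, X=0, W=2) weight 1/54
  (Y=1, Z=2, X=0, W=3) weight 1/54
  (Y=1, Z=2, X=0, W=4) weight 1/54
  (Y=1, Z=2, X=1, W=2) weight 1/54
  (Y=1, Z=2, X=1, W=3) weight 1/54
  (Y=1, Z=2, X=1, W=4) weight 1/54
  (Y=1, Z=2, X=2, W=2) weight 1/54
  (Y=1, Z=2, X=2, W=3) weight 1/54
  … 10 more
Group by X:
  weight(X=0) = 1/9
  weight(X=1) = 1/9
  weight(X=2) = 1/9
Total weight = 1/9 + 1/9 + 1/9 = 1/3
P(X=0 | obs) = 1/9 / 1/3 = 1/3
P(X=1 | obs) = 1/9 / 1/3 = 1/3
P(X=2 | obs) = 1/9 / 1/3 = 1/3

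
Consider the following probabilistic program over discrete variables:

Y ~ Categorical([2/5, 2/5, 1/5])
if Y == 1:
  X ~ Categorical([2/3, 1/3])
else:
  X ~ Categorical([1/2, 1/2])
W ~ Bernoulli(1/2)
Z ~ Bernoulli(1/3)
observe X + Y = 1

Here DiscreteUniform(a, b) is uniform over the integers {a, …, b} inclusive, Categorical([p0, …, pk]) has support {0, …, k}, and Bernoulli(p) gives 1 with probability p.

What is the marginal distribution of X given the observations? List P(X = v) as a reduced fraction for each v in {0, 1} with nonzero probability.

Enumerate traces; 8 have nonzero weight after conditioning:
  (Y=0, X=1, W=0, Z=0) weight 1/15
  (Y=0, X=1, W=0, Z=1) weight 1/30
  (Y=0, X=1, W=1, Z=0) weight 1/15
  (Y=0, X=1, W=1, Z=1) weight 1/30
  (Y=1, X=0, W=0, Z=0) weight 4/45
  (Y=1, X=0, W=0, Z=1) weight 2/45
  (Y=1, X=0, W=1, Z=0) weight 4/45
  (Y=1, X=0, W=1, Z=1) weight 2/45
Group by X:
  weight(X=0) = 4/15
  weight(X=1) = 1/5
Total weight = 4/15 + 1/5 = 7/15
P(X=0 | obs) = 4/15 / 7/15 = 4/7
P(X=1 | obs) = 1/5 / 7/15 = 3/7

P(X=0) = 4/7, P(X=1) = 3/7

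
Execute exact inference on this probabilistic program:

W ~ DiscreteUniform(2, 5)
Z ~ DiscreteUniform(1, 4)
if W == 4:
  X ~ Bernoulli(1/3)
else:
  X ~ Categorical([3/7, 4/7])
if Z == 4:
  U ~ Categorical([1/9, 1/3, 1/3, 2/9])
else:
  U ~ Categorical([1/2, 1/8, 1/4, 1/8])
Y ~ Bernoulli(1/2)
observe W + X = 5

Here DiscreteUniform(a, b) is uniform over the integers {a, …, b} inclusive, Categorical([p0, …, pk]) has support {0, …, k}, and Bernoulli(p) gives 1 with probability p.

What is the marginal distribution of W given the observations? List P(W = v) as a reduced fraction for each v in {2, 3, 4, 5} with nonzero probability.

P(W=4) = 7/16, P(W=5) = 9/16

Enumerate traces; 64 have nonzero weight after conditioning:
  (W=4, Z=1, X=1, U=0, Y=0) weight 1/192
  (W=4, Z=1, X=1, U=0, Y=1) weight 1/192
  (W=4, Z=1, X=1, U=1, Y=0) weight 1/768
  (W=4, Z=1, X=1, U=1, Y=1) weight 1/768
  (W=4, Z=1, X=1, U=2, Y=0) weight 1/384
  (W=4, Z=1, X=1, U=2, Y=1) weight 1/384
  (W=4, Z=1, X=1, U=3, Y=0) weight 1/768
  (W=4, Z=1, X=1, U=3, Y=1) weight 1/768
  (W=5, Z=1, X=0, U=0, Y=0) weight 3/448
  … 55 more
Group by W:
  weight(W=4) = 1/12
  weight(W=5) = 3/28
Total weight = 1/12 + 3/28 = 4/21
P(W=4 | obs) = 1/12 / 4/21 = 7/16
P(W=5 | obs) = 3/28 / 4/21 = 9/16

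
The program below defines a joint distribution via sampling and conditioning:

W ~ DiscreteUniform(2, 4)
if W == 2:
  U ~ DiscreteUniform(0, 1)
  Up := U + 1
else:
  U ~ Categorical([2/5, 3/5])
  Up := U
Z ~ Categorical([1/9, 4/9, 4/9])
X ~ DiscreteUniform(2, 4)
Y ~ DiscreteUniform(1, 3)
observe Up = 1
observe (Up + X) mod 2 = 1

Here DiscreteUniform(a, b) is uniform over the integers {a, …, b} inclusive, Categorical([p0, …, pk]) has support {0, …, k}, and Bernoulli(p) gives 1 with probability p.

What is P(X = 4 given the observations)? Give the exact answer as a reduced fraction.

Enumerate traces; 54 have nonzero weight after conditioning:
  (W=2, U=0, Z=0, X=2, Y=1) weight 1/486
  (W=2, U=0, Z=0, X=2, Y=2) weight 1/486
  (W=2, U=0, Z=0, X=2, Y=3) weight 1/486
  (W=2, U=0, Z=0, X=4, Y=1) weight 1/486
  (W=2, U=0, Z=0, X=4, Y=2) weight 1/486
  (W=2, U=0, Z=0, X=4, Y=3) weight 1/486
  (W=2, U=0, Z=1, X=2, Y=1) weight 2/243
  (W=2, U=0, Z=1, X=2, Y=2) weight 2/243
  … 46 more
Group by X:
  weight(X=2) = 17/90
  weight(X=4) = 17/90
Total weight = 17/90 + 17/90 = 17/45
P(X=2 | obs) = 17/90 / 17/45 = 1/2
P(X=4 | obs) = 17/90 / 17/45 = 1/2

P(X = 4 | obs) = 1/2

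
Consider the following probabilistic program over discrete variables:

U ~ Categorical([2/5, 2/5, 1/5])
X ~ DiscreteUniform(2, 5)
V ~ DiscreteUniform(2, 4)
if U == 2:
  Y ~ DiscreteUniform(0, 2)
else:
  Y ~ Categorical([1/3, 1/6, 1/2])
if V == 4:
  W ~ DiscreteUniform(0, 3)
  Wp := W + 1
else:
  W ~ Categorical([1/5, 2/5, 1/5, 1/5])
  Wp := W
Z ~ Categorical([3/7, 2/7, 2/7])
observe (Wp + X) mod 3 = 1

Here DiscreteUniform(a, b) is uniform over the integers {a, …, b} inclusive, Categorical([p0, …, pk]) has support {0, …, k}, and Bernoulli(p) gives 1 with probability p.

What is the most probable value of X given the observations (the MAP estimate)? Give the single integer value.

argmax_v P(X = v | obs) = 3

Enumerate traces; 405 have nonzero weight after conditioning:
  (U=0, X=2, V=2, Y=0, W=2, Z=0) weight 1/1050
  (U=0, X=2, V=2, Y=0, W=2, Z=1) weight 1/1575
  (U=0, X=2, V=2, Y=0, W=2, Z=2) weight 1/1575
  (U=0, X=2, V=2, Y=1, W=2, Z=0) weight 1/2100
  (U=0, X=2, V=2, Y=1, W=2, Z=1) weight 1/3150
  (U=0, X=2, V=2, Y=1, W=2, Z=2) weight 1/3150
  (U=0, X=2, V=2, Y=2, W=2, Z=0) weight 1/700
  (U=0, X=2, V=2, Y=2, W=2, Z=1) weight 1/1050
  (U=0, X=3, V=2, Y=0, W=1, Z=0) weight 1/525
  (U=0, X=4, V=2, Y=0, W=0, Z=0) weight 1/1050
  … 395 more
Group by X:
  weight(X=2) = 13/240
  weight(X=3) = 13/120
  weight(X=4) = 7/80
  weight(X=5) = 13/240
Total weight = 13/240 + 13/120 + 7/80 + 13/240 = 73/240
P(X=2 | obs) = 13/240 / 73/240 = 13/73
P(X=3 | obs) = 13/120 / 73/240 = 26/73
P(X=4 | obs) = 7/80 / 73/240 = 21/73
P(X=5 | obs) = 13/240 / 73/240 = 13/73
argmax = 3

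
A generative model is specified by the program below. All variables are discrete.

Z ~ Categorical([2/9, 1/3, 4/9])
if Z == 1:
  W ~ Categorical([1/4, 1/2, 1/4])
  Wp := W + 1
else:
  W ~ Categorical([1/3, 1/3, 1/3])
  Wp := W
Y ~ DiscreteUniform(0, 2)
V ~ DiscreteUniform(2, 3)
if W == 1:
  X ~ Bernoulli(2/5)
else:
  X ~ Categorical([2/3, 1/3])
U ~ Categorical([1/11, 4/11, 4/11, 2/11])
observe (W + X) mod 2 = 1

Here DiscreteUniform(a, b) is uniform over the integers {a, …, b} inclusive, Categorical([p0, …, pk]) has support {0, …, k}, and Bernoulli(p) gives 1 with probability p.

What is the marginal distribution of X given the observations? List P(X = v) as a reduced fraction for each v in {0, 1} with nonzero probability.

Enumerate traces; 216 have nonzero weight after conditioning:
  (Z=0, W=0, Y=0, V=2, X=1, U=0) weight 1/2673
  (Z=0, W=0, Y=0, V=2, X=1, U=1) weight 4/2673
  (Z=0, W=0, Y=0, V=2, X=1, U=2) weight 4/2673
  (Z=0, W=0, Y=0, V=2, X=1, U=3) weight 2/2673
  (Z=0, W=0, Y=0, V=3, X=1, U=0) weight 1/2673
  (Z=0, W=0, Y=0, V=3, X=1, U=1) weight 4/2673
  (Z=0, W=0, Y=0, V=3, X=1, U=2) weight 4/2673
  (Z=0, W=0, Y=0, V=3, X=1, U=3) weight 2/2673
  (Z=0, W=1, Y=0, V=2, X=0, U=0) weight 1/1485
  … 207 more
Group by X:
  weight(X=0) = 7/30
  weight(X=1) = 11/54
Total weight = 7/30 + 11/54 = 59/135
P(X=0 | obs) = 7/30 / 59/135 = 63/118
P(X=1 | obs) = 11/54 / 59/135 = 55/118

P(X=0) = 63/118, P(X=1) = 55/118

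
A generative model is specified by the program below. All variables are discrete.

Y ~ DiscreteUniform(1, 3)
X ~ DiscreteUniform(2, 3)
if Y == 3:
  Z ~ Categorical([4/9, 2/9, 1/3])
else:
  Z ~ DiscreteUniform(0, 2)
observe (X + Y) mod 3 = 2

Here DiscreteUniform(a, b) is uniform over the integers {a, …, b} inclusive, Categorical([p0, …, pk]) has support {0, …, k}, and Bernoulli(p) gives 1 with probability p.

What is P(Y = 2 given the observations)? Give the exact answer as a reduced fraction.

Enumerate traces; 6 have nonzero weight after conditioning:
  (Y=2, X=3, Z=0) weight 1/18
  (Y=2, X=3, Z=1) weight 1/18
  (Y=2, X=3, Z=2) weight 1/18
  (Y=3, X=2, Z=0) weight 2/27
  (Y=3, X=2, Z=1) weight 1/27
  (Y=3, X=2, Z=2) weight 1/18
Group by Y:
  weight(Y=2) = 1/6
  weight(Y=3) = 1/6
Total weight = 1/6 + 1/6 = 1/3
P(Y=2 | obs) = 1/6 / 1/3 = 1/2
P(Y=3 | obs) = 1/6 / 1/3 = 1/2

P(Y = 2 | obs) = 1/2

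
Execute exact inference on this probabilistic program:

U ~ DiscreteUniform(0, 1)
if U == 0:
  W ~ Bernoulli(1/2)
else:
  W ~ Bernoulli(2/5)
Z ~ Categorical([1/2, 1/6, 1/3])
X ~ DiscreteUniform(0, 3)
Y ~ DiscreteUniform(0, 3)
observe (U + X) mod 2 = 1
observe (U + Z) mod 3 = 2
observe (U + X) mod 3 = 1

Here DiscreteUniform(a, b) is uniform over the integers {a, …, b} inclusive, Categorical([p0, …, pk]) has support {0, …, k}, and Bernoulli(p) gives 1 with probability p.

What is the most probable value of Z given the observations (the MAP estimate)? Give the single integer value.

argmax_v P(Z = v | obs) = 2

Enumerate traces; 16 have nonzero weight after conditioning:
  (U=0, W=0, Z=2, X=1, Y=0) weight 1/192
  (U=0, W=0, Z=2, X=1, Y=1) weight 1/192
  (U=0, W=0, Z=2, X=1, Y=2) weight 1/192
  (U=0, W=0, Z=2, X=1, Y=3) weight 1/192
  (U=0, W=1, Z=2, X=1, Y=0) weight 1/192
  (U=0, W=1, Z=2, X=1, Y=1) weight 1/192
  (U=0, W=1, Z=2, X=1, Y=2) weight 1/192
  (U=0, W=1, Z=2, X=1, Y=3) weight 1/192
  (U=1, W=0, Z=1, X=0, Y=0) weight 1/320
  … 7 more
Group by Z:
  weight(Z=1) = 1/48
  weight(Z=2) = 1/24
Total weight = 1/48 + 1/24 = 1/16
P(Z=1 | obs) = 1/48 / 1/16 = 1/3
P(Z=2 | obs) = 1/24 / 1/16 = 2/3
argmax = 2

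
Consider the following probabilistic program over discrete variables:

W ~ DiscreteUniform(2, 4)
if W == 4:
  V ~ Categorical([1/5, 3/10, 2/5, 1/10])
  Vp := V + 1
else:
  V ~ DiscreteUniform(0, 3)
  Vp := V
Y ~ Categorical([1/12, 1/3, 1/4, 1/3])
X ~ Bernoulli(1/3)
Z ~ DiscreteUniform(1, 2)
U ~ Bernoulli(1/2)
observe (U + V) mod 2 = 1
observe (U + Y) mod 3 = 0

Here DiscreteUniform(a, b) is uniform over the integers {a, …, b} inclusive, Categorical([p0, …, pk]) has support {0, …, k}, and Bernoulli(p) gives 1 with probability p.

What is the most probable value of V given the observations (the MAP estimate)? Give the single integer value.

argmax_v P(V = v | obs) = 1

Enumerate traces; 72 have nonzero weight after conditioning:
  (W=2, V=0, Y=2, X=0, Z=1, U=1) weight 1/288
  (W=2, V=0, Y=2, X=0, Z=2, U=1) weight 1/288
  (W=2, V=0, Y=2, X=1, Z=1, U=1) weight 1/576
  (W=2, V=0, Y=2, X=1, Z=2, U=1) weight 1/576
  (W=2, V=1, Y=0, X=0, Z=1, U=0) weight 1/864
  (W=2, V=1, Y=0, X=0, Z=2, U=0) weight 1/864
  (W=2, V=1, Y=0, X=1, Z=1, U=0) weight 1/1728
  (W=2, V=1, Y=0, X=1, Z=2, U=0) weight 1/1728
  (W=2, V=2, Y=2, X=0, Z=1, U=1) weight 1/288
  (W=2, V=3, Y=0, X=0, Z=1, U=0) weight 1/864
  … 62 more
Group by V:
  weight(V=0) = 7/240
  weight(V=1) = 1/18
  weight(V=2) = 3/80
  weight(V=3) = 1/24
Total weight = 7/240 + 1/18 + 3/80 + 1/24 = 59/360
P(V=0 | obs) = 7/240 / 59/360 = 21/118
P(V=1 | obs) = 1/18 / 59/360 = 20/59
P(V=2 | obs) = 3/80 / 59/360 = 27/118
P(V=3 | obs) = 1/24 / 59/360 = 15/59
argmax = 1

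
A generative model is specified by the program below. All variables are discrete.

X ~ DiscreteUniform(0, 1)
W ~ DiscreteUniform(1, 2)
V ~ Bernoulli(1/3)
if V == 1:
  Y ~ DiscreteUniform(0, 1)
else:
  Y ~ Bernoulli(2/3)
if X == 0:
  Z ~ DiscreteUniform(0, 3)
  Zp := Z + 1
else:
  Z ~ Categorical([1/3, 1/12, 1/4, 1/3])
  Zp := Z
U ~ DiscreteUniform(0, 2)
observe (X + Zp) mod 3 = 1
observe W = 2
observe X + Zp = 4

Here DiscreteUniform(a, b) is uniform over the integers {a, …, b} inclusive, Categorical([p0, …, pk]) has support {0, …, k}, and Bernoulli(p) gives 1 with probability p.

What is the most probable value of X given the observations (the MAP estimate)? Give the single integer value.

argmax_v P(X = v | obs) = 1

Enumerate traces; 24 have nonzero weight after conditioning:
  (X=0, W=2, V=0, Y=0, Z=3, U=0) weight 1/216
  (X=0, W=2, V=0, Y=0, Z=3, U=1) weight 1/216
  (X=0, W=2, V=0, Y=0, Z=3, U=2) weight 1/216
  (X=0, W=2, V=0, Y=1, Z=3, U=0) weight 1/108
  (X=0, W=2, V=0, Y=1, Z=3, U=1) weight 1/108
  (X=0, W=2, V=0, Y=1, Z=3, U=2) weight 1/108
  (X=0, W=2, V=1, Y=0, Z=3, U=0) weight 1/288
  (X=0, W=2, V=1, Y=0, Z=3, U=1) weight 1/288
  (X=1, W=2, V=0, Y=0, Z=3, U=0) weight 1/162
  … 15 more
Group by X:
  weight(X=0) = 1/16
  weight(X=1) = 1/12
Total weight = 1/16 + 1/12 = 7/48
P(X=0 | obs) = 1/16 / 7/48 = 3/7
P(X=1 | obs) = 1/12 / 7/48 = 4/7
argmax = 1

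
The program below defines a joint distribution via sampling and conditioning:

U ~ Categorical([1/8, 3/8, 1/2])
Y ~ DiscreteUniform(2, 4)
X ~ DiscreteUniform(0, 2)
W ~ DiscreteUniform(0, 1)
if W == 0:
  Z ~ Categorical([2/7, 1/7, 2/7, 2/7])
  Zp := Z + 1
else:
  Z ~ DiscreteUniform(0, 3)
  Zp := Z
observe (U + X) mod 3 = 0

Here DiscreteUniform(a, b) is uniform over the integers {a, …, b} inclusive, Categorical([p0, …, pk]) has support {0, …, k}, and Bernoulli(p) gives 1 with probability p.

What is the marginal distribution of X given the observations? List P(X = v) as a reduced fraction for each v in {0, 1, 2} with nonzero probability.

Enumerate traces; 72 have nonzero weight after conditioning:
  (U=0, Y=2, X=0, W=0, Z=0) weight 1/504
  (U=0, Y=2, X=0, W=0, Z=1) weight 1/1008
  (U=0, Y=2, X=0, W=0, Z=2) weight 1/504
  (U=0, Y=2, X=0, W=0, Z=3) weight 1/504
  (U=0, Y=2, X=0, W=1, Z=0) weight 1/576
  (U=0, Y=2, X=0, W=1, Z=1) weight 1/576
  (U=0, Y=2, X=0, W=1, Z=2) weight 1/576
  (U=0, Y=2, X=0, W=1, Z=3) weight 1/576
  (U=1, Y=2, X=2, W=0, Z=0) weight 1/168
  (U=2, Y=2, X=1, W=0, Z=0) weight 1/126
  … 62 more
Group by X:
  weight(X=0) = 1/24
  weight(X=1) = 1/6
  weight(X=2) = 1/8
Total weight = 1/24 + 1/6 + 1/8 = 1/3
P(X=0 | obs) = 1/24 / 1/3 = 1/8
P(X=1 | obs) = 1/6 / 1/3 = 1/2
P(X=2 | obs) = 1/8 / 1/3 = 3/8

P(X=0) = 1/8, P(X=1) = 1/2, P(X=2) = 3/8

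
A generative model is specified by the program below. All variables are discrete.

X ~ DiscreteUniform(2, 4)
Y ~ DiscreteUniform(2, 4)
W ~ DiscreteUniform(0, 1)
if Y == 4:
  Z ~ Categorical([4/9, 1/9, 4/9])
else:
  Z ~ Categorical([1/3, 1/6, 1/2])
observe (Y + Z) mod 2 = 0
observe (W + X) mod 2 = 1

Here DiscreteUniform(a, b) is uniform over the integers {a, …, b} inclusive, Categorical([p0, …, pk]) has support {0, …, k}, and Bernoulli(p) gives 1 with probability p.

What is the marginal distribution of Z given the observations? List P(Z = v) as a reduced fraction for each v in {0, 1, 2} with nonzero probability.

P(Z=0) = 7/17, P(Z=1) = 3/34, P(Z=2) = 1/2

Enumerate traces; 15 have nonzero weight after conditioning:
  (X=2, Y=2, W=1, Z=0) weight 1/54
  (X=2, Y=2, W=1, Z=2) weight 1/36
  (X=2, Y=3, W=1, Z=1) weight 1/108
  (X=2, Y=4, W=1, Z=0) weight 2/81
  (X=2, Y=4, W=1, Z=2) weight 2/81
  (X=3, Y=2, W=0, Z=0) weight 1/54
  (X=3, Y=2, W=0, Z=2) weight 1/36
  (X=3, Y=3, W=0, Z=1) weight 1/108
  … 7 more
Group by Z:
  weight(Z=0) = 7/54
  weight(Z=1) = 1/36
  weight(Z=2) = 17/108
Total weight = 7/54 + 1/36 + 17/108 = 17/54
P(Z=0 | obs) = 7/54 / 17/54 = 7/17
P(Z=1 | obs) = 1/36 / 17/54 = 3/34
P(Z=2 | obs) = 17/108 / 17/54 = 1/2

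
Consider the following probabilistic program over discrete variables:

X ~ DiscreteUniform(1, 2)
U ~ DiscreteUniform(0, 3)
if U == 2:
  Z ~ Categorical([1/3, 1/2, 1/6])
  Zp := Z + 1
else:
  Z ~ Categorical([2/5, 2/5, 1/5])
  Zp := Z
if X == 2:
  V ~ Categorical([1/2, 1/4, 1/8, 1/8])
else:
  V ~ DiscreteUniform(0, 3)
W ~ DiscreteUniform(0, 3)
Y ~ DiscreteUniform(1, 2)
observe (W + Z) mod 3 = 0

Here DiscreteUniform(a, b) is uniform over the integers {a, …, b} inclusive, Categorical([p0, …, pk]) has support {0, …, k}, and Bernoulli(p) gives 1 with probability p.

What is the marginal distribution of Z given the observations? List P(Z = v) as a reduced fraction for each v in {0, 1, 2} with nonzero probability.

P(Z=0) = 46/83, P(Z=1) = 51/166, P(Z=2) = 23/166

Enumerate traces; 256 have nonzero weight after conditioning:
  (X=1, U=0, Z=0, V=0, W=0, Y=1) weight 1/640
  (X=1, U=0, Z=0, V=0, W=0, Y=2) weight 1/640
  (X=1, U=0, Z=0, V=0, W=3, Y=1) weight 1/640
  (X=1, U=0, Z=0, V=0, W=3, Y=2) weight 1/640
  (X=1, U=0, Z=0, V=1, W=0, Y=1) weight 1/640
  (X=1, U=0, Z=0, V=1, W=0, Y=2) weight 1/640
  (X=1, U=0, Z=0, V=1, W=3, Y=1) weight 1/640
  (X=1, U=0, Z=0, V=1, W=3, Y=2) weight 1/640
  (X=1, U=0, Z=1, V=0, W=2, Y=1) weight 1/640
  (X=1, U=0, Z=2, V=0, W=1, Y=1) weight 1/1280
  … 246 more
Group by Z:
  weight(Z=0) = 23/120
  weight(Z=1) = 17/160
  weight(Z=2) = 23/480
Total weight = 23/120 + 17/160 + 23/480 = 83/240
P(Z=0 | obs) = 23/120 / 83/240 = 46/83
P(Z=1 | obs) = 17/160 / 83/240 = 51/166
P(Z=2 | obs) = 23/480 / 83/240 = 23/166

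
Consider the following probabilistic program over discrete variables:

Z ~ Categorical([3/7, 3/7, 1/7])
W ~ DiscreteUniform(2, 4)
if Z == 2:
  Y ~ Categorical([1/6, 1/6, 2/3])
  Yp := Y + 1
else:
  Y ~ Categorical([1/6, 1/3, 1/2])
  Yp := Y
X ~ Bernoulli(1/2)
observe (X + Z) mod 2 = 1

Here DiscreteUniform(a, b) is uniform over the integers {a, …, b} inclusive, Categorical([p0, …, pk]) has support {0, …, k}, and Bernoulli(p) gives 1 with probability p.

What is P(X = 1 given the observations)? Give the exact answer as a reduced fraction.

Enumerate traces; 27 have nonzero weight after conditioning:
  (Z=0, W=2, Y=0, X=1) weight 1/84
  (Z=0, W=2, Y=1, X=1) weight 1/42
  (Z=0, W=2, Y=2, X=1) weight 1/28
  (Z=0, W=3, Y=0, X=1) weight 1/84
  (Z=0, W=3, Y=1, X=1) weight 1/42
  (Z=0, W=3, Y=2, X=1) weight 1/28
  (Z=0, W=4, Y=0, X=1) weight 1/84
  (Z=0, W=4, Y=1, X=1) weight 1/42
  (Z=1, W=2, Y=0, X=0) weight 1/84
  … 18 more
Group by X:
  weight(X=0) = 3/14
  weight(X=1) = 2/7
Total weight = 3/14 + 2/7 = 1/2
P(X=0 | obs) = 3/14 / 1/2 = 3/7
P(X=1 | obs) = 2/7 / 1/2 = 4/7

P(X = 1 | obs) = 4/7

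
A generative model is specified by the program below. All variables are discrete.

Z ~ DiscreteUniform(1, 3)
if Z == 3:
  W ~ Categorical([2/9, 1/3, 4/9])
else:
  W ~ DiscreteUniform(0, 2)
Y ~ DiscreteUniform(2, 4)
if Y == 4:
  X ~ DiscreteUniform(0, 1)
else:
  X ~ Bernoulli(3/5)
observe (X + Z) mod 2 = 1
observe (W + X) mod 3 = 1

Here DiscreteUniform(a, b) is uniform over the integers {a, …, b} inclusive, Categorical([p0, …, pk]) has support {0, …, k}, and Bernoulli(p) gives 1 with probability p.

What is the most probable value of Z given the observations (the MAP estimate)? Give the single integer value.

argmax_v P(Z = v | obs) = 2

Enumerate traces; 9 have nonzero weight after conditioning:
  (Z=1, W=1, Y=2, X=0) weight 2/135
  (Z=1, W=1, Y=3, X=0) weight 2/135
  (Z=1, W=1, Y=4, X=0) weight 1/54
  (Z=2, W=0, Y=2, X=1) weight 1/45
  (Z=2, W=0, Y=3, X=1) weight 1/45
  (Z=2, W=0, Y=4, X=1) weight 1/54
  (Z=3, W=1, Y=2, X=0) weight 2/135
  (Z=3, W=1, Y=3, X=0) weight 2/135
  … 1 more
Group by Z:
  weight(Z=1) = 13/270
  weight(Z=2) = 17/270
  weight(Z=3) = 13/270
Total weight = 13/270 + 17/270 + 13/270 = 43/270
P(Z=1 | obs) = 13/270 / 43/270 = 13/43
P(Z=2 | obs) = 17/270 / 43/270 = 17/43
P(Z=3 | obs) = 13/270 / 43/270 = 13/43
argmax = 2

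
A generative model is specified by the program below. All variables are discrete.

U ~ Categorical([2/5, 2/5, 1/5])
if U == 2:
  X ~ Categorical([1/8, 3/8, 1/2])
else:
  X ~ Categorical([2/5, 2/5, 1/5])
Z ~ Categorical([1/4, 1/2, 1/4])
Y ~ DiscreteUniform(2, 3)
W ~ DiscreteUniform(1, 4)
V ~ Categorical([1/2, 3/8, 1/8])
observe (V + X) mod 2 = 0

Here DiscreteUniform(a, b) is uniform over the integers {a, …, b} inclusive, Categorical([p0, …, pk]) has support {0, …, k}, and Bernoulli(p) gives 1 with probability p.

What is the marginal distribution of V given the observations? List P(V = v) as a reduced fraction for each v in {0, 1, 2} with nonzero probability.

Enumerate traces; 360 have nonzero weight after conditioning:
  (U=0, X=0, Z=0, Y=2, W=1, V=0) weight 1/400
  (U=0, X=0, Z=0, Y=2, W=1, V=2) weight 1/1600
  (U=0, X=0, Z=0, Y=2, W=2, V=0) weight 1/400
  (U=0, X=0, Z=0, Y=2, W=2, V=2) weight 1/1600
  (U=0, X=0, Z=0, Y=2, W=3, V=0) weight 1/400
  (U=0, X=0, Z=0, Y=2, W=3, V=2) weight 1/1600
  (U=0, X=0, Z=0, Y=2, W=4, V=0) weight 1/400
  (U=0, X=0, Z=0, Y=2, W=4, V=2) weight 1/1600
  (U=0, X=1, Z=0, Y=2, W=1, V=1) weight 3/1600
  … 351 more
Group by V:
  weight(V=0) = 121/400
  weight(V=1) = 237/1600
  weight(V=2) = 121/1600
Total weight = 121/400 + 237/1600 + 121/1600 = 421/800
P(V=0 | obs) = 121/400 / 421/800 = 242/421
P(V=1 | obs) = 237/1600 / 421/800 = 237/842
P(V=2 | obs) = 121/1600 / 421/800 = 121/842

P(V=0) = 242/421, P(V=1) = 237/842, P(V=2) = 121/842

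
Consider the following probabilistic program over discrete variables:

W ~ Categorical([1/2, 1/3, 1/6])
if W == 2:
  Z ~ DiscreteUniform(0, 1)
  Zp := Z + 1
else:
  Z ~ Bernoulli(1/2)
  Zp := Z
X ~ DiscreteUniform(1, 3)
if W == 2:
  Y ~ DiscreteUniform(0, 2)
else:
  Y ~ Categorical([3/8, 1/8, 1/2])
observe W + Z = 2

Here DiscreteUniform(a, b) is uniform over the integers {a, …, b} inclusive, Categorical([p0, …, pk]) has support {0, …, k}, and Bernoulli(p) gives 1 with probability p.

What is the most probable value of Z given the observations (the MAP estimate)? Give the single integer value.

argmax_v P(Z = v | obs) = 1

Enumerate traces; 18 have nonzero weight after conditioning:
  (W=1, Z=1, X=1, Y=0) weight 1/48
  (W=1, Z=1, X=1, Y=1) weight 1/144
  (W=1, Z=1, X=1, Y=2) weight 1/36
  (W=1, Z=1, X=2, Y=0) weight 1/48
  (W=1, Z=1, X=2, Y=1) weight 1/144
  (W=1, Z=1, X=2, Y=2) weight 1/36
  (W=1, Z=1, X=3, Y=0) weight 1/48
  (W=1, Z=1, X=3, Y=1) weight 1/144
  (W=2, Z=0, X=1, Y=0) weight 1/108
  … 9 more
Group by Z:
  weight(Z=0) = 1/12
  weight(Z=1) = 1/6
Total weight = 1/12 + 1/6 = 1/4
P(Z=0 | obs) = 1/12 / 1/4 = 1/3
P(Z=1 | obs) = 1/6 / 1/4 = 2/3
argmax = 1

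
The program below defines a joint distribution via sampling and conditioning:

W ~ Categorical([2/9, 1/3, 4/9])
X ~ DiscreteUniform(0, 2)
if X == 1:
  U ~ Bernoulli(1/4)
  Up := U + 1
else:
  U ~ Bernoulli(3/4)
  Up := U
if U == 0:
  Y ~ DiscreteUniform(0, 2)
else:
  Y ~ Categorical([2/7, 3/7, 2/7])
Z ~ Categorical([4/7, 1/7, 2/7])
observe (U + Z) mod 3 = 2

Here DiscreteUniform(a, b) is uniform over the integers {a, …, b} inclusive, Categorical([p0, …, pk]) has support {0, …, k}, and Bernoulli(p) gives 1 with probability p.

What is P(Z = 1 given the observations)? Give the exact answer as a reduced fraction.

P(Z = 1 | obs) = 7/17

Enumerate traces; 54 have nonzero weight after conditioning:
  (W=0, X=0, U=0, Y=0, Z=2) weight 1/567
  (W=0, X=0, U=0, Y=1, Z=2) weight 1/567
  (W=0, X=0, U=0, Y=2, Z=2) weight 1/567
  (W=0, X=0, U=1, Y=0, Z=1) weight 1/441
  (W=0, X=0, U=1, Y=1, Z=1) weight 1/294
  (W=0, X=0, U=1, Y=2, Z=1) weight 1/441
  (W=0, X=1, U=0, Y=0, Z=2) weight 1/189
  (W=0, X=1, U=0, Y=1, Z=2) weight 1/189
  … 46 more
Group by Z:
  weight(Z=1) = 1/12
  weight(Z=2) = 5/42
Total weight = 1/12 + 5/42 = 17/84
P(Z=1 | obs) = 1/12 / 17/84 = 7/17
P(Z=2 | obs) = 5/42 / 17/84 = 10/17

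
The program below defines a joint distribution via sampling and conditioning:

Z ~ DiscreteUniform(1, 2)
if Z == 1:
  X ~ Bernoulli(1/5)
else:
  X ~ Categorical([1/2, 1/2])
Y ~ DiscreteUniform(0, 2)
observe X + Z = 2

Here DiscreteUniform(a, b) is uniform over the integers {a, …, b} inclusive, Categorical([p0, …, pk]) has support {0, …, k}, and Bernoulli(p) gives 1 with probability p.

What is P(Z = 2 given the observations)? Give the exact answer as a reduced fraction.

P(Z = 2 | obs) = 5/7

Enumerate traces; 6 have nonzero weight after conditioning:
  (Z=1, X=1, Y=0) weight 1/30
  (Z=1, X=1, Y=1) weight 1/30
  (Z=1, X=1, Y=2) weight 1/30
  (Z=2, X=0, Y=0) weight 1/12
  (Z=2, X=0, Y=1) weight 1/12
  (Z=2, X=0, Y=2) weight 1/12
Group by Z:
  weight(Z=1) = 1/10
  weight(Z=2) = 1/4
Total weight = 1/10 + 1/4 = 7/20
P(Z=1 | obs) = 1/10 / 7/20 = 2/7
P(Z=2 | obs) = 1/4 / 7/20 = 5/7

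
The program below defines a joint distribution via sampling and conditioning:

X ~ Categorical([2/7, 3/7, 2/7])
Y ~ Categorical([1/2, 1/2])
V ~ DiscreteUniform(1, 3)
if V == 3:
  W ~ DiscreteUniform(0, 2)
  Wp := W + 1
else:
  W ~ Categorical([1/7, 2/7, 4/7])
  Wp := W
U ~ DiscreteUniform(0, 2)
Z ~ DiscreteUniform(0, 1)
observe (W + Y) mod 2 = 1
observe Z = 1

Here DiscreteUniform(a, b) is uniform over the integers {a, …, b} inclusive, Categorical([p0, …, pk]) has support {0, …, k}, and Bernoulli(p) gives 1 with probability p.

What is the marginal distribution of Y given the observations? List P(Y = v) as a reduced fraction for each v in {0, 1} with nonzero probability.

P(Y=0) = 19/63, P(Y=1) = 44/63

Enumerate traces; 81 have nonzero weight after conditioning:
  (X=0, Y=0, V=1, W=1, U=0, Z=1) weight 1/441
  (X=0, Y=0, V=1, W=1, U=1, Z=1) weight 1/441
  (X=0, Y=0, V=1, W=1, U=2, Z=1) weight 1/441
  (X=0, Y=0, V=2, W=1, U=0, Z=1) weight 1/441
  (X=0, Y=0, V=2, W=1, U=1, Z=1) weight 1/441
  (X=0, Y=0, V=2, W=1, U=2, Z=1) weight 1/441
  (X=0, Y=0, V=3, W=1, U=0, Z=1) weight 1/378
  (X=0, Y=0, V=3, W=1, U=1, Z=1) weight 1/378
  (X=0, Y=1, V=1, W=0, U=0, Z=1) weight 1/882
  … 72 more
Group by Y:
  weight(Y=0) = 19/252
  weight(Y=1) = 11/63
Total weight = 19/252 + 11/63 = 1/4
P(Y=0 | obs) = 19/252 / 1/4 = 19/63
P(Y=1 | obs) = 11/63 / 1/4 = 44/63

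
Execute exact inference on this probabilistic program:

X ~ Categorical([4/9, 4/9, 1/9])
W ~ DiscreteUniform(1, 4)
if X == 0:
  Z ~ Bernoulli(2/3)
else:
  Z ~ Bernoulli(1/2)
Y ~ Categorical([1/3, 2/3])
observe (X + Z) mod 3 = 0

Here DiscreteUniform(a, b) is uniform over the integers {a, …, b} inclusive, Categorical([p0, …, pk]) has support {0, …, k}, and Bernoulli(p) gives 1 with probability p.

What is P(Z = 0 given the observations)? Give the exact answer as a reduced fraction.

P(Z = 0 | obs) = 8/11

Enumerate traces; 16 have nonzero weight after conditioning:
  (X=0, W=1, Z=0, Y=0) weight 1/81
  (X=0, W=1, Z=0, Y=1) weight 2/81
  (X=0, W=2, Z=0, Y=0) weight 1/81
  (X=0, W=2, Z=0, Y=1) weight 2/81
  (X=0, W=3, Z=0, Y=0) weight 1/81
  (X=0, W=3, Z=0, Y=1) weight 2/81
  (X=0, W=4, Z=0, Y=0) weight 1/81
  (X=0, W=4, Z=0, Y=1) weight 2/81
  (X=2, W=1, Z=1, Y=0) weight 1/216
  … 7 more
Group by Z:
  weight(Z=0) = 4/27
  weight(Z=1) = 1/18
Total weight = 4/27 + 1/18 = 11/54
P(Z=0 | obs) = 4/27 / 11/54 = 8/11
P(Z=1 | obs) = 1/18 / 11/54 = 3/11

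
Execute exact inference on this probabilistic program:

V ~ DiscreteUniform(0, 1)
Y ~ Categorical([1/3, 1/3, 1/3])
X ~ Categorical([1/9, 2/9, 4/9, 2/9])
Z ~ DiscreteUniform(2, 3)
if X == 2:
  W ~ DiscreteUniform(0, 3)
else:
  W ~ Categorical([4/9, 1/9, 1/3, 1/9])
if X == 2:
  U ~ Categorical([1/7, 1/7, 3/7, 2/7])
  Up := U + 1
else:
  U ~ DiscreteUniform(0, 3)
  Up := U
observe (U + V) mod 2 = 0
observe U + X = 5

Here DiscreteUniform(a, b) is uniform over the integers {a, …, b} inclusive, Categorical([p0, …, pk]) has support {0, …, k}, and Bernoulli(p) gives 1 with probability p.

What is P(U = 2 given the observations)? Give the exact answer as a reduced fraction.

Enumerate traces; 48 have nonzero weight after conditioning:
  (V=0, Y=0, X=3, Z=2, W=0, U=2) weight 1/486
  (V=0, Y=0, X=3, Z=2, W=1, U=2) weight 1/1944
  (V=0, Y=0, X=3, Z=2, W=2, U=2) weight 1/648
  (V=0, Y=0, X=3, Z=2, W=3, U=2) weight 1/1944
  (V=0, Y=0, X=3, Z=3, W=0, U=2) weight 1/486
  (V=0, Y=0, X=3, Z=3, W=1, U=2) weight 1/1944
  (V=0, Y=0, X=3, Z=3, W=2, U=2) weight 1/648
  (V=0, Y=0, X=3, Z=3, W=3, U=2) weight 1/1944
  (V=1, Y=0, X=2, Z=2, W=0, U=3) weight 1/378
  … 39 more
Group by U:
  weight(U=2) = 1/36
  weight(U=3) = 4/63
Total weight = 1/36 + 4/63 = 23/252
P(U=2 | obs) = 1/36 / 23/252 = 7/23
P(U=3 | obs) = 4/63 / 23/252 = 16/23

P(U = 2 | obs) = 7/23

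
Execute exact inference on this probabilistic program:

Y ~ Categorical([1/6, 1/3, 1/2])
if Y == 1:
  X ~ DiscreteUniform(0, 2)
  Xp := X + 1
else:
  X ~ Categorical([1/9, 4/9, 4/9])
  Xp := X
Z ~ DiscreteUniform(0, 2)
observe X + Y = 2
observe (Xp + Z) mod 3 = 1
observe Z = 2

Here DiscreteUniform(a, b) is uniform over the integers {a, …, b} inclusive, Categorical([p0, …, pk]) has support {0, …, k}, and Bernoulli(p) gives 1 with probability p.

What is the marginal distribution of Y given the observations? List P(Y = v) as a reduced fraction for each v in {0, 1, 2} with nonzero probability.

Enumerate traces; 2 have nonzero weight after conditioning:
  (Y=0, X=2, Z=2) weight 2/81
  (Y=1, X=1, Z=2) weight 1/27
Group by Y:
  weight(Y=0) = 2/81
  weight(Y=1) = 1/27
Total weight = 2/81 + 1/27 = 5/81
P(Y=0 | obs) = 2/81 / 5/81 = 2/5
P(Y=1 | obs) = 1/27 / 5/81 = 3/5

P(Y=0) = 2/5, P(Y=1) = 3/5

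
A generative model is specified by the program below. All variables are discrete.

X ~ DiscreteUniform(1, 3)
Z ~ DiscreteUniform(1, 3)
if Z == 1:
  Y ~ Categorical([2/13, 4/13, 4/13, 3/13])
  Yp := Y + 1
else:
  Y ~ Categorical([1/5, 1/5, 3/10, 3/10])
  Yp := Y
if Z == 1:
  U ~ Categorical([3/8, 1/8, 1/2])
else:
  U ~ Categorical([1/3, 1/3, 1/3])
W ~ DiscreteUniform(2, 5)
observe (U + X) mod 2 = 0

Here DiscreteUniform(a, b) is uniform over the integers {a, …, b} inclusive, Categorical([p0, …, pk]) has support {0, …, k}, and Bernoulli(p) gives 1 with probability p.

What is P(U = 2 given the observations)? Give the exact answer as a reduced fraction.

Enumerate traces; 192 have nonzero weight after conditioning:
  (X=1, Z=1, Y=0, U=1, W=2) weight 1/1872
  (X=1, Z=1, Y=0, U=1, W=3) weight 1/1872
  (X=1, Z=1, Y=0, U=1, W=4) weight 1/1872
  (X=1, Z=1, Y=0, U=1, W=5) weight 1/1872
  (X=1, Z=1, Y=1, U=1, W=2) weight 1/936
  (X=1, Z=1, Y=1, U=1, W=3) weight 1/936
  (X=1, Z=1, Y=1, U=1, W=4) weight 1/936
  (X=1, Z=1, Y=1, U=1, W=5) weight 1/936
  (X=2, Z=1, Y=0, U=0, W=2) weight 1/624
  (X=2, Z=1, Y=0, U=2, W=2) weight 1/468
  … 182 more
Group by U:
  weight(U=0) = 25/216
  weight(U=1) = 19/108
  weight(U=2) = 7/54
Total weight = 25/216 + 19/108 + 7/54 = 91/216
P(U=0 | obs) = 25/216 / 91/216 = 25/91
P(U=1 | obs) = 19/108 / 91/216 = 38/91
P(U=2 | obs) = 7/54 / 91/216 = 4/13

P(U = 2 | obs) = 4/13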